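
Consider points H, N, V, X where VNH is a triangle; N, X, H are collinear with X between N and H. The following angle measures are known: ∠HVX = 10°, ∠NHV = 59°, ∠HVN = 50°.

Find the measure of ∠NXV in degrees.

1. ∠VHX = 59°  [X on ray HN]
2. ∠HXV = 111°  [△VXH]
3. ∠NXV = 69°  [linear pair at X on NH]

∠NXV = 69°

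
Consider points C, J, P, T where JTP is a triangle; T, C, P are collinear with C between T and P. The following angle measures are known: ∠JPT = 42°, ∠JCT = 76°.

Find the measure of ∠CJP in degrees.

1. ∠CPJ = 42°  [C on ray PT]
2. ∠JCP = 104°  [linear pair at C on TP]
3. ∠CJP = 34°  [△JCP]

∠CJP = 34°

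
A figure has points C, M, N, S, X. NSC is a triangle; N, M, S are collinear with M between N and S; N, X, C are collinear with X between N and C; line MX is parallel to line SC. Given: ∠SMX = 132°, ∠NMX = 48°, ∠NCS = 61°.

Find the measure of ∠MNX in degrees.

1. ∠CSN = 48°  [MX∥SC, corresponding at M]
2. ∠CNS = 71°  [△NSC]
3. ∠MNX = 71°  [M on NS, X on NC]

∠MNX = 71°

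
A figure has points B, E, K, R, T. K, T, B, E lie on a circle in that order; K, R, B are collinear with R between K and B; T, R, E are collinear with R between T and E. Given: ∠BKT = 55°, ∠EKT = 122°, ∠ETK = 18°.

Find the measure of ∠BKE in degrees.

1. ∠BET = 55°  [same arc TB]
2. ∠EBT = 58°  [cyclic KTBE, opposite ∠K+∠B]
3. ∠BTE = 67°  [△TBE]
4. ∠BKE = 67°  [same arc BE]

∠BKE = 67°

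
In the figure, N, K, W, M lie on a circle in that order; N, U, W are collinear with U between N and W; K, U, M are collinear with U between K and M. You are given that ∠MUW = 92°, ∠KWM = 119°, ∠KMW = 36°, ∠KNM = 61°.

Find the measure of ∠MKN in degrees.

1. ∠KUN = 92°  [vertical angles at U]
2. ∠KNW = 36°  [same arc KW]
3. ∠MKN = 52°  [△NUK]

∠MKN = 52°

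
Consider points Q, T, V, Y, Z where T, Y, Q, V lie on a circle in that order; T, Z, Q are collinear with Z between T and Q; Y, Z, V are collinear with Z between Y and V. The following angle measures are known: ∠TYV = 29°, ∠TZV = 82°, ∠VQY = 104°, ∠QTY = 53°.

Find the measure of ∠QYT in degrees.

∠QYT = 52°

1. ∠VTY = 76°  [cyclic TYQV, opposite ∠T+∠Q]
2. ∠TVY = 75°  [△TYV]
3. ∠TQY = 75°  [same arc TY]
4. ∠QYT = 52°  [△TYQ]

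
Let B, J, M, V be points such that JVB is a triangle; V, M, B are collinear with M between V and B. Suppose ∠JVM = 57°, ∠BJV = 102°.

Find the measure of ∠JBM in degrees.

∠JBM = 21°

1. ∠BVJ = 57°  [M on ray VB]
2. ∠JBV = 21°  [△JVB]
3. ∠JBM = 21°  [M on ray BV]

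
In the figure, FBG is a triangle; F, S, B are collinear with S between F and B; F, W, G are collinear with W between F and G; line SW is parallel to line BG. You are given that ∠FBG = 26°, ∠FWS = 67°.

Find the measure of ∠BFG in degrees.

∠BFG = 87°

1. ∠FSW = 26°  [SW∥BG, corresponding at S]
2. ∠SFW = 87°  [△FSW]
3. ∠BFG = 87°  [S on FB, W on FG]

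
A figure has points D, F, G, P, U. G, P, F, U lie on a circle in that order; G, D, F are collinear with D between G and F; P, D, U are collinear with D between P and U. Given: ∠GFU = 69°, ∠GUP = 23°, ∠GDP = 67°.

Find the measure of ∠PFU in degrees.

∠PFU = 92°

1. ∠GPU = 69°  [same arc GU]
2. ∠PGU = 88°  [△GPU]
3. ∠PFU = 92°  [cyclic GPFU, opposite ∠G+∠F]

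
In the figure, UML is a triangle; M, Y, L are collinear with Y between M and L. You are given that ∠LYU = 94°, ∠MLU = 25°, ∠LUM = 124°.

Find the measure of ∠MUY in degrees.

∠MUY = 63°

1. ∠MYU = 86°  [linear pair at Y on ML]
2. ∠LMU = 31°  [△UML]
3. ∠UMY = 31°  [Y on ray ML]
4. ∠MUY = 63°  [△UMY]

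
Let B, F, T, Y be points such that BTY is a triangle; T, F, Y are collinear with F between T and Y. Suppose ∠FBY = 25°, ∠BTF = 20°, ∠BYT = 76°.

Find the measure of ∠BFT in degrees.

1. ∠BYF = 76°  [F on ray YT]
2. ∠BFY = 79°  [△BFY]
3. ∠BFT = 101°  [linear pair at F on TY]

∠BFT = 101°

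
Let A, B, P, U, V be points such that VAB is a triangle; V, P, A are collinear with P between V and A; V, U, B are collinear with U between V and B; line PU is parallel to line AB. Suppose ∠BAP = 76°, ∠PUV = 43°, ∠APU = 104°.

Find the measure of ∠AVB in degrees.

1. ∠BAV = 76°  [P on ray AV]
2. ∠ABV = 43°  [PU∥AB, corresponding at U]
3. ∠AVB = 61°  [△VAB]

∠AVB = 61°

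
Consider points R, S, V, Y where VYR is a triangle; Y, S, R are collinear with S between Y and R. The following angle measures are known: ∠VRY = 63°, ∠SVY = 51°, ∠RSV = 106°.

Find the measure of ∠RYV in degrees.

1. ∠VSY = 74°  [linear pair at S on YR]
2. ∠SYV = 55°  [△VYS]
3. ∠RYV = 55°  [S on ray YR]

∠RYV = 55°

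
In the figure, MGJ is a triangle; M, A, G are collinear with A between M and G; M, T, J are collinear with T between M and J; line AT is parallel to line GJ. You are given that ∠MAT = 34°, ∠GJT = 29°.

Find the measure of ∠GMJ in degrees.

∠GMJ = 117°

1. ∠JGM = 34°  [AT∥GJ, corresponding at A]
2. ∠GJM = 29°  [T on ray JM]
3. ∠GMJ = 117°  [△MGJ]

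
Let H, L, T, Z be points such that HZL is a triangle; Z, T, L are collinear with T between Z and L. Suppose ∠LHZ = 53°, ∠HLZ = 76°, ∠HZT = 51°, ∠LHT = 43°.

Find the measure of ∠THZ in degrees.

∠THZ = 10°

1. ∠HLT = 76°  [T on ray LZ]
2. ∠HTL = 61°  [△HTL]
3. ∠HTZ = 119°  [linear pair at T on ZL]
4. ∠THZ = 10°  [△HZT]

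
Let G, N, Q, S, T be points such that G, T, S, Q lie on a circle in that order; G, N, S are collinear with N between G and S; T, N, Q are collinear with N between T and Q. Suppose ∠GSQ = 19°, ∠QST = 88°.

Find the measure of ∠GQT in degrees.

∠GQT = 69°

1. ∠GTQ = 19°  [same arc GQ]
2. ∠QGT = 92°  [cyclic GTSQ, opposite ∠G+∠S]
3. ∠GQT = 69°  [△GTQ]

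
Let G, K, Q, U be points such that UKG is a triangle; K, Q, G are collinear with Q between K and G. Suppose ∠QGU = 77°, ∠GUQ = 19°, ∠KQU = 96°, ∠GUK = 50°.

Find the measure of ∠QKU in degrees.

∠QKU = 53°

1. ∠KGU = 77°  [Q on ray GK]
2. ∠GKU = 53°  [△UKG]
3. ∠QKU = 53°  [Q on ray KG]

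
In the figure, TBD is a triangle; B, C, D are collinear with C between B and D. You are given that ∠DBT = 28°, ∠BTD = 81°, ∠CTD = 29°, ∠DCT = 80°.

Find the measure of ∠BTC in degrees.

1. ∠CBT = 28°  [C on ray BD]
2. ∠BCT = 100°  [linear pair at C on BD]
3. ∠BTC = 52°  [△TBC]

∠BTC = 52°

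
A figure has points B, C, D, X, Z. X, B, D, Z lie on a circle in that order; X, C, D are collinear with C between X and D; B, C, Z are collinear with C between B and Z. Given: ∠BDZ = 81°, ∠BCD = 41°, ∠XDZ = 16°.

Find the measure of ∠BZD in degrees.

∠BZD = 25°

1. ∠XCZ = 41°  [vertical angles at C]
2. ∠DCZ = 139°  [linear pair at C on XD]
3. ∠BZD = 25°  [△DCZ]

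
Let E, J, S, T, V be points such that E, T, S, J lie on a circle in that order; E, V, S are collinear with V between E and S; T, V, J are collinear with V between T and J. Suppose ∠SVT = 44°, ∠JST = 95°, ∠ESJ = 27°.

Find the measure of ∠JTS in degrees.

1. ∠EVJ = 44°  [vertical angles at V]
2. ∠JVS = 136°  [linear pair at V on ES]
3. ∠SJT = 17°  [△SVJ]
4. ∠JTS = 68°  [△TSJ]

∠JTS = 68°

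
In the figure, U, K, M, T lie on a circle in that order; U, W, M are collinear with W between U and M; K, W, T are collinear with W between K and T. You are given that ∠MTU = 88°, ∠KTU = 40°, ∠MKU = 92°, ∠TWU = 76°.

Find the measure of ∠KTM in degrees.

∠KTM = 48°

1. ∠KMU = 40°  [same arc UK]
2. ∠KUM = 48°  [△UKM]
3. ∠KTM = 48°  [same arc KM]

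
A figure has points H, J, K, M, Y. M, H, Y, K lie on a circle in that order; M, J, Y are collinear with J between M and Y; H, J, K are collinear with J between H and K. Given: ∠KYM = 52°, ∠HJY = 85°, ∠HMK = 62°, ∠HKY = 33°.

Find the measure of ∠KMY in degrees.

1. ∠KHM = 52°  [same arc MK]
2. ∠KJM = 85°  [vertical angles at J]
3. ∠HKM = 66°  [△MHK]
4. ∠KMY = 29°  [△MJK]

∠KMY = 29°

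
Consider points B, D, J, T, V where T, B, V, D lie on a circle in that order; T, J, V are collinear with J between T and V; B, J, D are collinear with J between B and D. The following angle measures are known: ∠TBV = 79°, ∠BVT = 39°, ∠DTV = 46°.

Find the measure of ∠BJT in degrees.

1. ∠DBV = 46°  [same arc VD]
2. ∠BJV = 95°  [△BJV]
3. ∠BJT = 85°  [linear pair at J on TV]

∠BJT = 85°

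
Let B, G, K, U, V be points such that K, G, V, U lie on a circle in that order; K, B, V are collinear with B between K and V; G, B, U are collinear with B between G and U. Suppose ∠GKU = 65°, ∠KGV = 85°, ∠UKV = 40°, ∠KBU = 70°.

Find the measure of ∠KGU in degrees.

1. ∠KUV = 95°  [cyclic KGVU, opposite ∠G+∠U]
2. ∠KVU = 45°  [△KVU]
3. ∠KGU = 45°  [same arc KU]

∠KGU = 45°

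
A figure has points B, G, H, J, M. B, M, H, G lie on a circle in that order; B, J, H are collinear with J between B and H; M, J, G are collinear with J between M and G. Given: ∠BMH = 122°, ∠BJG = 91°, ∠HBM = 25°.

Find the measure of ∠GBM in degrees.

∠GBM = 81°

1. ∠BHM = 33°  [△BMH]
2. ∠HJM = 91°  [vertical angles at J]
3. ∠HGM = 25°  [same arc MH]
4. ∠GMH = 56°  [△MJH]
5. ∠GHM = 99°  [△MHG]
6. ∠GBM = 81°  [cyclic BMHG, opposite ∠B+∠H]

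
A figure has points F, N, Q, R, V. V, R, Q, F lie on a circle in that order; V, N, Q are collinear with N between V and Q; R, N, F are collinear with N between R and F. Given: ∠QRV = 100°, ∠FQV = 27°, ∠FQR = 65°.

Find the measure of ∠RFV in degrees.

∠RFV = 38°

1. ∠FRV = 27°  [same arc VF]
2. ∠FVR = 115°  [cyclic VRQF, opposite ∠V+∠Q]
3. ∠RFV = 38°  [△VRF]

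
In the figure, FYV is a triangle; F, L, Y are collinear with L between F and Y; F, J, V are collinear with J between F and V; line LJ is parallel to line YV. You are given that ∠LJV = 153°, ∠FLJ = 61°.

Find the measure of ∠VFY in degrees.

∠VFY = 92°

1. ∠FJL = 27°  [linear pair at J on FV]
2. ∠JFL = 92°  [△FLJ]
3. ∠VFY = 92°  [L on FY, J on FV]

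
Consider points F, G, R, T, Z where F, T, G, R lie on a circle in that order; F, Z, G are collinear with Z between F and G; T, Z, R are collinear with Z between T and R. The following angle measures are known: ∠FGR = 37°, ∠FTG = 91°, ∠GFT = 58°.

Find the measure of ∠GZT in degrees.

1. ∠FTR = 37°  [same arc FR]
2. ∠FZT = 85°  [△FZT]
3. ∠GZT = 95°  [linear pair at Z on FG]

∠GZT = 95°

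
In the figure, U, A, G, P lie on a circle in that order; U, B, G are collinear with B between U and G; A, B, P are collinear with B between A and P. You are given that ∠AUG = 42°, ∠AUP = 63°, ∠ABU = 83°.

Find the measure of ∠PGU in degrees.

∠PGU = 55°

1. ∠APG = 42°  [same arc AG]
2. ∠GBP = 83°  [vertical angles at B]
3. ∠PGU = 55°  [△GBP]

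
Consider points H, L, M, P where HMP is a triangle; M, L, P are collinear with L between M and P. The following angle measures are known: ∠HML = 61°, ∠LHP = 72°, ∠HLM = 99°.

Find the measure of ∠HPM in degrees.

1. ∠HLP = 81°  [linear pair at L on MP]
2. ∠HPL = 27°  [△HLP]
3. ∠HPM = 27°  [L on ray PM]

∠HPM = 27°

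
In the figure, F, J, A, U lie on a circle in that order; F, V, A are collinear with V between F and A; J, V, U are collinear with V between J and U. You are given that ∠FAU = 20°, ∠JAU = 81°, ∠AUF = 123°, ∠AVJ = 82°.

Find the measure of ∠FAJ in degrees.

∠FAJ = 61°

1. ∠FJU = 20°  [same arc FU]
2. ∠AJF = 57°  [cyclic FJAU, opposite ∠J+∠U]
3. ∠FVJ = 98°  [linear pair at V on FA]
4. ∠AFJ = 62°  [△FVJ]
5. ∠FAJ = 61°  [△FJA]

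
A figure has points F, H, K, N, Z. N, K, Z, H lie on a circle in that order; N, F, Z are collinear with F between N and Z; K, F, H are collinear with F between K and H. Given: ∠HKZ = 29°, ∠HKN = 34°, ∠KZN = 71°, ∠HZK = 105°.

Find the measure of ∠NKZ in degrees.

1. ∠HNZ = 29°  [same arc ZH]
2. ∠HZN = 34°  [same arc NH]
3. ∠NHZ = 117°  [△NZH]
4. ∠NKZ = 63°  [cyclic NKZH, opposite ∠K+∠H]

∠NKZ = 63°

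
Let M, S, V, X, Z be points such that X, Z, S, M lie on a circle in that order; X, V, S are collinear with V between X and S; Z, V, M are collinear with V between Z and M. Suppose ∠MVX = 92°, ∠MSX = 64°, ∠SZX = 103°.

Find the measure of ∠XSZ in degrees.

1. ∠SVZ = 92°  [vertical angles at V]
2. ∠MZX = 64°  [same arc XM]
3. ∠XVZ = 88°  [linear pair at V on XS]
4. ∠SXZ = 28°  [△XVZ]
5. ∠XSZ = 49°  [△XZS]

∠XSZ = 49°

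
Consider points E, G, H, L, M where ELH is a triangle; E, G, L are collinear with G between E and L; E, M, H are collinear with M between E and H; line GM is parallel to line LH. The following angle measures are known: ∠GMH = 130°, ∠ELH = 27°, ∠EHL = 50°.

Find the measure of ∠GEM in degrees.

1. ∠EMG = 50°  [linear pair at M on EH]
2. ∠EGM = 27°  [GM∥LH, corresponding at G]
3. ∠GEM = 103°  [△EGM]

∠GEM = 103°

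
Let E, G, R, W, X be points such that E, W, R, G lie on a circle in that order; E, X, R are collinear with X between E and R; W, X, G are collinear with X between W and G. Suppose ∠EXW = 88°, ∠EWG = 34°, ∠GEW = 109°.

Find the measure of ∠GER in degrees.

1. ∠GXR = 88°  [vertical angles at X]
2. ∠EGW = 37°  [△EWG]
3. ∠EXG = 92°  [linear pair at X on ER]
4. ∠GER = 51°  [△EXG]

∠GER = 51°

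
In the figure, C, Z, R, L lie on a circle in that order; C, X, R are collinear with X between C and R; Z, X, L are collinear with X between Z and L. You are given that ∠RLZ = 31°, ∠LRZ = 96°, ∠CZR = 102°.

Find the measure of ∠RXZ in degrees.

∠RXZ = 80°

1. ∠RCZ = 31°  [same arc ZR]
2. ∠LZR = 53°  [△ZRL]
3. ∠CRZ = 47°  [△CZR]
4. ∠RXZ = 80°  [△ZXR]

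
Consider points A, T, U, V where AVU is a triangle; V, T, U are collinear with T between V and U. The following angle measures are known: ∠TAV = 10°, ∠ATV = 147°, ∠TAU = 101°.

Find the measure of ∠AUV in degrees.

1. ∠ATU = 33°  [linear pair at T on VU]
2. ∠AUT = 46°  [△ATU]
3. ∠AUV = 46°  [T on ray UV]

∠AUV = 46°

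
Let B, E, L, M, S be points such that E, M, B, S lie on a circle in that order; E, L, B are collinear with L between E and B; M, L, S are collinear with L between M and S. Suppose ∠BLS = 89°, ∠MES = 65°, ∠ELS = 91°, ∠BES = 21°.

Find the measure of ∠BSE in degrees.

∠BSE = 112°

1. ∠MBS = 115°  [cyclic EMBS, opposite ∠E+∠B]
2. ∠BMS = 21°  [same arc BS]
3. ∠BSM = 44°  [△MBS]
4. ∠EBS = 47°  [△BLS]
5. ∠BSE = 112°  [△EBS]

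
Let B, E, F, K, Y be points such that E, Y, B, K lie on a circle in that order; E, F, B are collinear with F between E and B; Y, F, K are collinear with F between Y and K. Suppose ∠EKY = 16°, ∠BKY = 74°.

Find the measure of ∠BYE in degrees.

∠BYE = 90°

1. ∠EBY = 16°  [same arc EY]
2. ∠BEY = 74°  [same arc YB]
3. ∠BYE = 90°  [△EYB]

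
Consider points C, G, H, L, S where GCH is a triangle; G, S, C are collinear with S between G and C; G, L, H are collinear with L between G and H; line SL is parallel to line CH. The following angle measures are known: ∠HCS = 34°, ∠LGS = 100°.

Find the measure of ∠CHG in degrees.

1. ∠GCH = 34°  [S on ray CG]
2. ∠CGH = 100°  [S on GC, L on GH]
3. ∠CHG = 46°  [△GCH]

∠CHG = 46°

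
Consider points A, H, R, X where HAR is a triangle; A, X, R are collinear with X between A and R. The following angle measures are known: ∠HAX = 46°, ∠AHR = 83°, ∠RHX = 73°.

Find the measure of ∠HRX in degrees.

∠HRX = 51°

1. ∠HAR = 46°  [X on ray AR]
2. ∠ARH = 51°  [△HAR]
3. ∠HRX = 51°  [X on ray RA]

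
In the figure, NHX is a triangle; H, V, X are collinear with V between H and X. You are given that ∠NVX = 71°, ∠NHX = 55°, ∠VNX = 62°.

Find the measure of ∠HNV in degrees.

1. ∠HVN = 109°  [linear pair at V on HX]
2. ∠NHV = 55°  [V on ray HX]
3. ∠HNV = 16°  [△NHV]

∠HNV = 16°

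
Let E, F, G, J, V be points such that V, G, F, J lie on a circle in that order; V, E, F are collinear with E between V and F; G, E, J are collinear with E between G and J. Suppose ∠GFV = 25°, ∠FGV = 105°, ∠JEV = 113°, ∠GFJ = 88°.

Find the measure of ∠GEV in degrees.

∠GEV = 67°

1. ∠GJV = 25°  [same arc VG]
2. ∠FVG = 50°  [△VGF]
3. ∠GVJ = 92°  [cyclic VGFJ, opposite ∠V+∠F]
4. ∠JGV = 63°  [△VGJ]
5. ∠GEV = 67°  [△VEG]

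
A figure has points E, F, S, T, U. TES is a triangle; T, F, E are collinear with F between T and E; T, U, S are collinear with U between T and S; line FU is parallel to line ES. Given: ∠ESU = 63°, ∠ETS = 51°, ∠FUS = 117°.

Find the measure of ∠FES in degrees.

∠FES = 66°

1. ∠EST = 63°  [U on ray ST]
2. ∠SET = 66°  [△TES]
3. ∠FES = 66°  [F on ray ET]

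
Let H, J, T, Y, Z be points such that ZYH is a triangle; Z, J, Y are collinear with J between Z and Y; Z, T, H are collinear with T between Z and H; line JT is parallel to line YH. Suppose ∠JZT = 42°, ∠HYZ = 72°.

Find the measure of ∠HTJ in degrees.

∠HTJ = 114°

1. ∠HZY = 42°  [J on ZY, T on ZH]
2. ∠YHZ = 66°  [△ZYH]
3. ∠JTZ = 66°  [JT∥YH, corresponding at T]
4. ∠HTJ = 114°  [linear pair at T on ZH]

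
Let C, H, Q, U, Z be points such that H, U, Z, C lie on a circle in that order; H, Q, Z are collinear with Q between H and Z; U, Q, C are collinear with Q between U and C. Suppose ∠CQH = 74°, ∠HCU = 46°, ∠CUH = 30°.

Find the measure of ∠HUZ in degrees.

∠HUZ = 90°

1. ∠CHZ = 60°  [△HQC]
2. ∠CZH = 30°  [same arc HC]
3. ∠HCZ = 90°  [△HZC]
4. ∠HUZ = 90°  [cyclic HUZC, opposite ∠U+∠C]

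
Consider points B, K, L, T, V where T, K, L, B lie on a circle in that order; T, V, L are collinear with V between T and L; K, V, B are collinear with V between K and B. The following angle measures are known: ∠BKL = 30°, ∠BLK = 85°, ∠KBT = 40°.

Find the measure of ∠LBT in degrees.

∠LBT = 105°

1. ∠KBL = 65°  [△KLB]
2. ∠KLT = 40°  [same arc TK]
3. ∠KTL = 65°  [same arc KL]
4. ∠LKT = 75°  [△TKL]
5. ∠LBT = 105°  [cyclic TKLB, opposite ∠K+∠B]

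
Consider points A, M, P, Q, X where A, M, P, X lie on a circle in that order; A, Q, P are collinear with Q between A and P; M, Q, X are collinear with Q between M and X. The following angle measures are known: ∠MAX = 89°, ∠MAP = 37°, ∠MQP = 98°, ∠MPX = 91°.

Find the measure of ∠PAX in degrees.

∠PAX = 52°

1. ∠MXP = 37°  [same arc MP]
2. ∠PMX = 52°  [△MPX]
3. ∠PAX = 52°  [same arc PX]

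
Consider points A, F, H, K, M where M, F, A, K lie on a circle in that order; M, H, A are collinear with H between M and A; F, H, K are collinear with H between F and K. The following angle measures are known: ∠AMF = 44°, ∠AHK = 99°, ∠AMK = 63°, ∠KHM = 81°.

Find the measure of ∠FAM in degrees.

1. ∠AFK = 63°  [same arc AK]
2. ∠AHF = 81°  [vertical angles at H]
3. ∠FAM = 36°  [△FHA]

∠FAM = 36°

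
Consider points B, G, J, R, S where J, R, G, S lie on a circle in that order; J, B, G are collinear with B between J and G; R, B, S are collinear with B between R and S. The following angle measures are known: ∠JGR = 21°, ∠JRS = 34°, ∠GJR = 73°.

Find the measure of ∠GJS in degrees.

1. ∠GRJ = 86°  [△JRG]
2. ∠JGS = 34°  [same arc JS]
3. ∠GSJ = 94°  [cyclic JRGS, opposite ∠R+∠S]
4. ∠GJS = 52°  [△JGS]

∠GJS = 52°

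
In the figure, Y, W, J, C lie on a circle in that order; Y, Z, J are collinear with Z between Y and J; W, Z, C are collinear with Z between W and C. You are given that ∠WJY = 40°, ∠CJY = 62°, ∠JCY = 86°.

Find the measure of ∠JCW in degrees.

∠JCW = 46°

1. ∠WCY = 40°  [same arc YW]
2. ∠CWY = 62°  [same arc YC]
3. ∠CYJ = 32°  [△YJC]
4. ∠CYW = 78°  [△YWC]
5. ∠CWJ = 32°  [same arc JC]
6. ∠CJW = 102°  [cyclic YWJC, opposite ∠Y+∠J]
7. ∠JCW = 46°  [△WJC]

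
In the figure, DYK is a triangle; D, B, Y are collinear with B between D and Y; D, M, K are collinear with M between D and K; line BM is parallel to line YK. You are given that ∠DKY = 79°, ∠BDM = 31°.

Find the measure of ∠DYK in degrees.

1. ∠BMD = 79°  [BM∥YK, corresponding at M]
2. ∠DBM = 70°  [△DBM]
3. ∠DYK = 70°  [BM∥YK, corresponding at B]

∠DYK = 70°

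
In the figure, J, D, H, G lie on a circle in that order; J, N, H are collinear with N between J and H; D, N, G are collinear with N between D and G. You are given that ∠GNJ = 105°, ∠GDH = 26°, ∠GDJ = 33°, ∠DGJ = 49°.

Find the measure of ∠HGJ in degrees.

1. ∠GJH = 26°  [△JNG]
2. ∠GHJ = 33°  [same arc JG]
3. ∠HGJ = 121°  [△JHG]

∠HGJ = 121°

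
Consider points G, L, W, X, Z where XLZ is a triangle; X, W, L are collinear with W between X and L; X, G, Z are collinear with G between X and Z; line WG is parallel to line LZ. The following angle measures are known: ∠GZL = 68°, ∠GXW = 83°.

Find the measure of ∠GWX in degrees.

∠GWX = 29°

1. ∠LZX = 68°  [G on ray ZX]
2. ∠LXZ = 83°  [W on XL, G on XZ]
3. ∠XLZ = 29°  [△XLZ]
4. ∠GWX = 29°  [WG∥LZ, corresponding at W]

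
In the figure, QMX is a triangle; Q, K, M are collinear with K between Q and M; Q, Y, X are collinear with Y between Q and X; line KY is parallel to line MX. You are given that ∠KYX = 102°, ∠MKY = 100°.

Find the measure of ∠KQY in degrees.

1. ∠KYQ = 78°  [linear pair at Y on QX]
2. ∠QKY = 80°  [linear pair at K on QM]
3. ∠KQY = 22°  [△QKY]

∠KQY = 22°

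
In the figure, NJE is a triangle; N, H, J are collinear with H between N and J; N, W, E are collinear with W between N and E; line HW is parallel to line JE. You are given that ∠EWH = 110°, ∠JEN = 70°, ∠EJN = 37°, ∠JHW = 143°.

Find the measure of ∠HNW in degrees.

1. ∠HWN = 70°  [linear pair at W on NE]
2. ∠NHW = 37°  [HW∥JE, corresponding at H]
3. ∠HNW = 73°  [△NHW]

∠HNW = 73°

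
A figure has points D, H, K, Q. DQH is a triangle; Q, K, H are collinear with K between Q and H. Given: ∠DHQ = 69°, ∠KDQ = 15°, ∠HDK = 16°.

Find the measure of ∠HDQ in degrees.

1. ∠DHK = 69°  [K on ray HQ]
2. ∠DKH = 95°  [△DKH]
3. ∠DKQ = 85°  [linear pair at K on QH]
4. ∠DQK = 80°  [△DQK]
5. ∠DQH = 80°  [K on ray QH]
6. ∠HDQ = 31°  [△DQH]

∠HDQ = 31°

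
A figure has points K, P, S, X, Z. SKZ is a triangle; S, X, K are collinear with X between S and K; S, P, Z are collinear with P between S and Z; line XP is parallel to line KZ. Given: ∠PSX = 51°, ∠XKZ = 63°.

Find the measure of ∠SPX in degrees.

∠SPX = 66°

1. ∠KSZ = 51°  [X on SK, P on SZ]
2. ∠SKZ = 63°  [X on ray KS]
3. ∠KZS = 66°  [△SKZ]
4. ∠SPX = 66°  [XP∥KZ, corresponding at P]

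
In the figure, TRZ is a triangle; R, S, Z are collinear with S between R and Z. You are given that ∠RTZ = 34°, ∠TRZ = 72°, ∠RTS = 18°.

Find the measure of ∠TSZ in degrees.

∠TSZ = 90°

1. ∠SRT = 72°  [S on ray RZ]
2. ∠RST = 90°  [△TRS]
3. ∠TSZ = 90°  [linear pair at S on RZ]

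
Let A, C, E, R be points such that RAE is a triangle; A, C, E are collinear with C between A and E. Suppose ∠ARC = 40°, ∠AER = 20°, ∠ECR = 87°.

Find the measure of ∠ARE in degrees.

1. ∠ACR = 93°  [linear pair at C on AE]
2. ∠CAR = 47°  [△RAC]
3. ∠EAR = 47°  [C on ray AE]
4. ∠ARE = 113°  [△RAE]

∠ARE = 113°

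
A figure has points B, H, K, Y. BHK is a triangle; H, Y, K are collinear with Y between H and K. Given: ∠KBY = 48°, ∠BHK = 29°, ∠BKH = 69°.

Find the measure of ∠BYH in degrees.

∠BYH = 117°

1. ∠BKY = 69°  [Y on ray KH]
2. ∠BYK = 63°  [△BYK]
3. ∠BYH = 117°  [linear pair at Y on HK]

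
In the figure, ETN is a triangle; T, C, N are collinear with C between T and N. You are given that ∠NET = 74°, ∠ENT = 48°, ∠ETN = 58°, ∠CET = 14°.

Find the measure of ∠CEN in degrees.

1. ∠CNE = 48°  [C on ray NT]
2. ∠CTE = 58°  [C on ray TN]
3. ∠ECT = 108°  [△ETC]
4. ∠ECN = 72°  [linear pair at C on TN]
5. ∠CEN = 60°  [△ECN]

∠CEN = 60°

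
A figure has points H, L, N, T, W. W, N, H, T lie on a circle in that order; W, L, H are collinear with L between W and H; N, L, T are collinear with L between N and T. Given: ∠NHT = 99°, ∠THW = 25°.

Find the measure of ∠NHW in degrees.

1. ∠NWT = 81°  [cyclic WNHT, opposite ∠W+∠H]
2. ∠TNW = 25°  [same arc WT]
3. ∠NTW = 74°  [△WNT]
4. ∠NHW = 74°  [same arc WN]

∠NHW = 74°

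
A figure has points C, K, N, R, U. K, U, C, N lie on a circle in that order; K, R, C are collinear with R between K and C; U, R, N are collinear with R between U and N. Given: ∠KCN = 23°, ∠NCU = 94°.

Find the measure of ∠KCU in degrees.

1. ∠KUN = 23°  [same arc KN]
2. ∠NKU = 86°  [cyclic KUCN, opposite ∠K+∠C]
3. ∠KNU = 71°  [△KUN]
4. ∠KCU = 71°  [same arc KU]

∠KCU = 71°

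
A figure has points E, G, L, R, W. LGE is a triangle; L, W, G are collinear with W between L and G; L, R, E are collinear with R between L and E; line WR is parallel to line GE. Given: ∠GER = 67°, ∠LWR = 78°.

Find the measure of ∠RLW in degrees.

∠RLW = 35°

1. ∠GEL = 67°  [R on ray EL]
2. ∠EGL = 78°  [WR∥GE, corresponding at W]
3. ∠ELG = 35°  [△LGE]
4. ∠RLW = 35°  [W on LG, R on LE]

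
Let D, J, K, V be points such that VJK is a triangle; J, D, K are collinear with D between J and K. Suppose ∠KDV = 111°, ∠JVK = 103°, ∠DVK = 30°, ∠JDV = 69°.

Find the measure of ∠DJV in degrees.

1. ∠DKV = 39°  [△VDK]
2. ∠JKV = 39°  [D on ray KJ]
3. ∠KJV = 38°  [△VJK]
4. ∠DJV = 38°  [D on ray JK]

∠DJV = 38°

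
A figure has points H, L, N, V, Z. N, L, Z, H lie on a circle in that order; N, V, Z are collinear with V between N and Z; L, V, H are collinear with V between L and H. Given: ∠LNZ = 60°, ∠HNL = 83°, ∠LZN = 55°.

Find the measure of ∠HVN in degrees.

1. ∠LHZ = 60°  [same arc LZ]
2. ∠HZL = 97°  [cyclic NLZH, opposite ∠N+∠Z]
3. ∠LHN = 55°  [same arc NL]
4. ∠HLZ = 23°  [△LZH]
5. ∠HNZ = 23°  [same arc ZH]
6. ∠HVN = 102°  [△NVH]

∠HVN = 102°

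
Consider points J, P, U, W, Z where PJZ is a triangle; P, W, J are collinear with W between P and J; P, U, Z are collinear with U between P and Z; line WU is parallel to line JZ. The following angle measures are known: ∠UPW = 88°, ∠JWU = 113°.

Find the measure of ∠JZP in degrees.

∠JZP = 25°

1. ∠PWU = 67°  [linear pair at W on PJ]
2. ∠PUW = 25°  [△PWU]
3. ∠JZP = 25°  [WU∥JZ, corresponding at U]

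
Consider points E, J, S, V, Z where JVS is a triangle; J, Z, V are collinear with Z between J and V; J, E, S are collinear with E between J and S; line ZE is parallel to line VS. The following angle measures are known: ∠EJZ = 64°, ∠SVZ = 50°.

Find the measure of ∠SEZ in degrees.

1. ∠SJV = 64°  [Z on JV, E on JS]
2. ∠JVS = 50°  [Z on ray VJ]
3. ∠JSV = 66°  [△JVS]
4. ∠JEZ = 66°  [ZE∥VS, corresponding at E]
5. ∠SEZ = 114°  [linear pair at E on JS]

∠SEZ = 114°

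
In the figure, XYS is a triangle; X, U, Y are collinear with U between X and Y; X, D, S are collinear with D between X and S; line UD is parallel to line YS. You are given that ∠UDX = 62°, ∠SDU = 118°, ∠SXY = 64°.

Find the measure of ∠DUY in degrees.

1. ∠XSY = 62°  [UD∥YS, corresponding at D]
2. ∠SYX = 54°  [△XYS]
3. ∠DUX = 54°  [UD∥YS, corresponding at U]
4. ∠DUY = 126°  [linear pair at U on XY]

∠DUY = 126°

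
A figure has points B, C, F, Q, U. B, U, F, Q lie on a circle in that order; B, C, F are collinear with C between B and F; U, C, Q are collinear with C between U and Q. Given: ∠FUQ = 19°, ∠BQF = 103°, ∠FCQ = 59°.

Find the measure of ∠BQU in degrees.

1. ∠FBQ = 19°  [same arc FQ]
2. ∠BCQ = 121°  [linear pair at C on BF]
3. ∠BQU = 40°  [△BCQ]

∠BQU = 40°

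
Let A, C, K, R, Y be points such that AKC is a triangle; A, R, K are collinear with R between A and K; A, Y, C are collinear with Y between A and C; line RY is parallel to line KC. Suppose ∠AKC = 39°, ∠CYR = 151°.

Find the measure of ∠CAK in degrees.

1. ∠ARY = 39°  [RY∥KC, corresponding at R]
2. ∠AYR = 29°  [linear pair at Y on AC]
3. ∠RAY = 112°  [△ARY]
4. ∠CAK = 112°  [R on AK, Y on AC]

∠CAK = 112°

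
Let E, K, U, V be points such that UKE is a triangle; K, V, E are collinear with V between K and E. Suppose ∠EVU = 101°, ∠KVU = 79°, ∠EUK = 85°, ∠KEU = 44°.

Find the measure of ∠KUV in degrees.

∠KUV = 50°

1. ∠EKU = 51°  [△UKE]
2. ∠UKV = 51°  [V on ray KE]
3. ∠KUV = 50°  [△UKV]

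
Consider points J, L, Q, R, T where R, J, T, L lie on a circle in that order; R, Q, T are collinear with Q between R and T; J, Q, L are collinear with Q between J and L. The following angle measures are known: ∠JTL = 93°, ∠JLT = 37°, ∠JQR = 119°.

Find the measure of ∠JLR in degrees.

1. ∠JRL = 87°  [cyclic RJTL, opposite ∠R+∠T]
2. ∠JRT = 37°  [same arc JT]
3. ∠LJR = 24°  [△RQJ]
4. ∠JLR = 69°  [△RJL]

∠JLR = 69°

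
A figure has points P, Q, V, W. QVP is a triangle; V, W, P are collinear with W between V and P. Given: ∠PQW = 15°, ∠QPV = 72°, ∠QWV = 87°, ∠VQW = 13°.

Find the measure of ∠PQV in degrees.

1. ∠QVW = 80°  [△QVW]
2. ∠PVQ = 80°  [W on ray VP]
3. ∠PQV = 28°  [△QVP]

∠PQV = 28°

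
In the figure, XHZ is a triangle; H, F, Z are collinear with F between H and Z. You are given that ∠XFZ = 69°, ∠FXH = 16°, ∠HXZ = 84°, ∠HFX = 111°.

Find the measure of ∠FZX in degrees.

∠FZX = 43°

1. ∠FHX = 53°  [△XHF]
2. ∠XHZ = 53°  [F on ray HZ]
3. ∠HZX = 43°  [△XHZ]
4. ∠FZX = 43°  [F on ray ZH]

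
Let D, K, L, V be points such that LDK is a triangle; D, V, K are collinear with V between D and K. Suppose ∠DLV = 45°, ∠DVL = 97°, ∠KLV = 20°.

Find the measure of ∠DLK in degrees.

∠DLK = 65°

1. ∠LDV = 38°  [△LDV]
2. ∠KVL = 83°  [linear pair at V on DK]
3. ∠LKV = 77°  [△LVK]
4. ∠KDL = 38°  [V on ray DK]
5. ∠DKL = 77°  [V on ray KD]
6. ∠DLK = 65°  [△LDK]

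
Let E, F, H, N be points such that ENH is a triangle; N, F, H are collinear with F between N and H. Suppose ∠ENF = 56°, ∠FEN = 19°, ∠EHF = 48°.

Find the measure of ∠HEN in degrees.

1. ∠ENH = 56°  [F on ray NH]
2. ∠EHN = 48°  [F on ray HN]
3. ∠HEN = 76°  [△ENH]

∠HEN = 76°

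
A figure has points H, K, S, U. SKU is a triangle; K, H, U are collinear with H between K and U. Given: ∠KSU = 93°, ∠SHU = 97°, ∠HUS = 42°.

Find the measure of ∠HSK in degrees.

∠HSK = 52°

1. ∠KHS = 83°  [linear pair at H on KU]
2. ∠KUS = 42°  [H on ray UK]
3. ∠SKU = 45°  [△SKU]
4. ∠HKS = 45°  [H on ray KU]
5. ∠HSK = 52°  [△SKH]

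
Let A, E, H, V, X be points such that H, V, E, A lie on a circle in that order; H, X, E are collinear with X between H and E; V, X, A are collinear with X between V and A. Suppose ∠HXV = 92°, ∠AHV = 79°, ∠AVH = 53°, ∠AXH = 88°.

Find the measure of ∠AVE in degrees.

∠AVE = 44°

1. ∠AXE = 92°  [vertical angles at X]
2. ∠AEV = 101°  [cyclic HVEA, opposite ∠H+∠E]
3. ∠AEH = 53°  [same arc HA]
4. ∠EAV = 35°  [△EXA]
5. ∠AVE = 44°  [△VEA]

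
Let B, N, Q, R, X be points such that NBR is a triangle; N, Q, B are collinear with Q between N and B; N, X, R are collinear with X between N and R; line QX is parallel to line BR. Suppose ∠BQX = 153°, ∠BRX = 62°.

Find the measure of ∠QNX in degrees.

1. ∠NQX = 27°  [linear pair at Q on NB]
2. ∠BRN = 62°  [X on ray RN]
3. ∠NBR = 27°  [QX∥BR, corresponding at Q]
4. ∠BNR = 91°  [△NBR]
5. ∠QNX = 91°  [Q on NB, X on NR]

∠QNX = 91°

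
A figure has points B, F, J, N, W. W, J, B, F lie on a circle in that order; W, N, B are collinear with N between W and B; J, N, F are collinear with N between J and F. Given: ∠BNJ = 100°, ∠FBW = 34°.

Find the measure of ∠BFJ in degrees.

∠BFJ = 66°

1. ∠FNW = 100°  [vertical angles at N]
2. ∠BNF = 80°  [linear pair at N on WB]
3. ∠BFJ = 66°  [△BNF]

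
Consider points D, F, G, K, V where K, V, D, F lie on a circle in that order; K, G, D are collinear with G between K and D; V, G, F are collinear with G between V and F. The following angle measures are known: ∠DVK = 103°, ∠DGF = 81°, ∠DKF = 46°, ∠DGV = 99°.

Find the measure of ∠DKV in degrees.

∠DKV = 42°

1. ∠DVF = 46°  [same arc DF]
2. ∠KDV = 35°  [△VGD]
3. ∠DKV = 42°  [△KVD]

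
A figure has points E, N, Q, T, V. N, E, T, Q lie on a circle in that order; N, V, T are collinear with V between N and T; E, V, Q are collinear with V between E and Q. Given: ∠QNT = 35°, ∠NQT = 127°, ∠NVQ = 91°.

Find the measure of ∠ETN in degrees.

1. ∠QET = 35°  [same arc TQ]
2. ∠EVT = 91°  [vertical angles at V]
3. ∠ETN = 54°  [△EVT]

∠ETN = 54°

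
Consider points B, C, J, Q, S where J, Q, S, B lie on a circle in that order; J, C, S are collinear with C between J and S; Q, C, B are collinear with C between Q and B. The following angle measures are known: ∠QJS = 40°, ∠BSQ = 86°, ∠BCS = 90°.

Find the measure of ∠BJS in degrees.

1. ∠QBS = 40°  [same arc QS]
2. ∠BQS = 54°  [△QSB]
3. ∠BJS = 54°  [same arc SB]

∠BJS = 54°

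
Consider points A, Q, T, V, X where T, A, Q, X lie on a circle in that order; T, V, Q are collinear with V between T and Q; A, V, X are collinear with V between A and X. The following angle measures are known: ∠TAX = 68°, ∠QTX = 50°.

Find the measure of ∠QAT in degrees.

1. ∠TQX = 68°  [same arc TX]
2. ∠QXT = 62°  [△TQX]
3. ∠QAT = 118°  [cyclic TAQX, opposite ∠A+∠X]

∠QAT = 118°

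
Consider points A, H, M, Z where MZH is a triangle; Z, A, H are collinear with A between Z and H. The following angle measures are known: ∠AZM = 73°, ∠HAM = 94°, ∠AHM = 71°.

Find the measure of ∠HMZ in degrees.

∠HMZ = 36°

1. ∠HZM = 73°  [A on ray ZH]
2. ∠MHZ = 71°  [A on ray HZ]
3. ∠HMZ = 36°  [△MZH]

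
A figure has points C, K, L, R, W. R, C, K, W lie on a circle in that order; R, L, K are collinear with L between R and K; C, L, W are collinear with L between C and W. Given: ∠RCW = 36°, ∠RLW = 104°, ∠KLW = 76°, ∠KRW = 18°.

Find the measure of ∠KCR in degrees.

1. ∠RKW = 36°  [same arc RW]
2. ∠KWR = 126°  [△RKW]
3. ∠KCR = 54°  [cyclic RCKW, opposite ∠C+∠W]

∠KCR = 54°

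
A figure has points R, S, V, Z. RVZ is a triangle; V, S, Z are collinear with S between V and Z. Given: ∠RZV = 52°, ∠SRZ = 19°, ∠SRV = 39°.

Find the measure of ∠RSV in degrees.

1. ∠RZS = 52°  [S on ray ZV]
2. ∠RSZ = 109°  [△RSZ]
3. ∠RSV = 71°  [linear pair at S on VZ]

∠RSV = 71°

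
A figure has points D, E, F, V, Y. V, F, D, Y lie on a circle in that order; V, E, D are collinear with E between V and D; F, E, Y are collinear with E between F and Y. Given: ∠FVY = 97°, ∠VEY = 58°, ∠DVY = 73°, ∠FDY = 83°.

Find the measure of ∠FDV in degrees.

1. ∠DEF = 58°  [vertical angles at E]
2. ∠DFY = 73°  [same arc DY]
3. ∠FDV = 49°  [△FED]

∠FDV = 49°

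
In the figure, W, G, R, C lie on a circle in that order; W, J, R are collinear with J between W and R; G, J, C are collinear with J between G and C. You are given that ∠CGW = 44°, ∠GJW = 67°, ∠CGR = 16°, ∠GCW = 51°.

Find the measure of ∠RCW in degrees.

1. ∠CRW = 44°  [same arc WC]
2. ∠CWR = 16°  [same arc RC]
3. ∠RCW = 120°  [△WRC]

∠RCW = 120°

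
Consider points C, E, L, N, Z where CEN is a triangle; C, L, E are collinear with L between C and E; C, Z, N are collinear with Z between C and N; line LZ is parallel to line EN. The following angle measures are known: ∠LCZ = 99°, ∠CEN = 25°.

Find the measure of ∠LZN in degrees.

∠LZN = 124°

1. ∠ECN = 99°  [L on CE, Z on CN]
2. ∠CNE = 56°  [△CEN]
3. ∠CZL = 56°  [LZ∥EN, corresponding at Z]
4. ∠LZN = 124°  [linear pair at Z on CN]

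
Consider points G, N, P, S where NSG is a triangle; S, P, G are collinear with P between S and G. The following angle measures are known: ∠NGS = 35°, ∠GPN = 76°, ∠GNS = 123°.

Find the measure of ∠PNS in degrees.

∠PNS = 54°

1. ∠GSN = 22°  [△NSG]
2. ∠NPS = 104°  [linear pair at P on SG]
3. ∠NSP = 22°  [P on ray SG]
4. ∠PNS = 54°  [△NSP]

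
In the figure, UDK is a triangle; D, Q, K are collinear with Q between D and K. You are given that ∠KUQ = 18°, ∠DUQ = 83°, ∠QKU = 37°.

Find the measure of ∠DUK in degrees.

∠DUK = 101°

1. ∠KQU = 125°  [△UQK]
2. ∠DKU = 37°  [Q on ray KD]
3. ∠DQU = 55°  [linear pair at Q on DK]
4. ∠QDU = 42°  [△UDQ]
5. ∠KDU = 42°  [Q on ray DK]
6. ∠DUK = 101°  [△UDK]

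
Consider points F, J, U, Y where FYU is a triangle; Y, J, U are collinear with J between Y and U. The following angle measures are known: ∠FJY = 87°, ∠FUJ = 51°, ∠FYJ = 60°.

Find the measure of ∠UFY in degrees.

1. ∠FUY = 51°  [J on ray UY]
2. ∠FYU = 60°  [J on ray YU]
3. ∠UFY = 69°  [△FYU]

∠UFY = 69°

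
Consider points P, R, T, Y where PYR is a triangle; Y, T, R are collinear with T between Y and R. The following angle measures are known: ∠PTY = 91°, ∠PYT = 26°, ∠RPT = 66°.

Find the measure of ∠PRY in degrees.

1. ∠PTR = 89°  [linear pair at T on YR]
2. ∠PRT = 25°  [△PTR]
3. ∠PRY = 25°  [T on ray RY]

∠PRY = 25°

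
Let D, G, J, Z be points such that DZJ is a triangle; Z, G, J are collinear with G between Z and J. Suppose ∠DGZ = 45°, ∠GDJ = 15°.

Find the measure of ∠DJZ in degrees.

∠DJZ = 30°

1. ∠DGJ = 135°  [linear pair at G on ZJ]
2. ∠DJG = 30°  [△DGJ]
3. ∠DJZ = 30°  [G on ray JZ]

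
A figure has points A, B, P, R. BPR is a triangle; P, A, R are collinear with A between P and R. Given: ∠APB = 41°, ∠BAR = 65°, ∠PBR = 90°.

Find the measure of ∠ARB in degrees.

∠ARB = 49°

1. ∠BPR = 41°  [A on ray PR]
2. ∠BRP = 49°  [△BPR]
3. ∠ARB = 49°  [A on ray RP]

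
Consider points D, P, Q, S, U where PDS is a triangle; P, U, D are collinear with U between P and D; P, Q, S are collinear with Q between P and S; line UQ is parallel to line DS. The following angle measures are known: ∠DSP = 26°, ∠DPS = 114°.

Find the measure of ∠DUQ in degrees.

1. ∠PDS = 40°  [△PDS]
2. ∠PUQ = 40°  [UQ∥DS, corresponding at U]
3. ∠DUQ = 140°  [linear pair at U on PD]

∠DUQ = 140°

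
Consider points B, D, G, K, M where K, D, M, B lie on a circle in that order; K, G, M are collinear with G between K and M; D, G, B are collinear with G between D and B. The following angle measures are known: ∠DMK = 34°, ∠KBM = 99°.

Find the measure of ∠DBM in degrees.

∠DBM = 65°

1. ∠KDM = 81°  [cyclic KDMB, opposite ∠D+∠B]
2. ∠DKM = 65°  [△KDM]
3. ∠DBM = 65°  [same arc DM]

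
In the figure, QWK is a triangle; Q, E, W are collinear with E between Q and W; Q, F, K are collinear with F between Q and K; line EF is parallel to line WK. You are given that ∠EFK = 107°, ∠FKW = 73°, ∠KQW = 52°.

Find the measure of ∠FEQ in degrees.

∠FEQ = 55°

1. ∠EFQ = 73°  [linear pair at F on QK]
2. ∠EQF = 52°  [E on QW, F on QK]
3. ∠FEQ = 55°  [△QEF]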